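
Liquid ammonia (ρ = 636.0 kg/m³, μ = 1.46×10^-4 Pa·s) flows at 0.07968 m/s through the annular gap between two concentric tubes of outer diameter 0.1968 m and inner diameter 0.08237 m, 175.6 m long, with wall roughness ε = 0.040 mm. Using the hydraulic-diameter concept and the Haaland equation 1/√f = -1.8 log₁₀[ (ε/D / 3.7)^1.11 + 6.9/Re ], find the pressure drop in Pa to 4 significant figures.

Hydraulic diameter D_h = 4A/P = D_o - D_i = 0.1968 - 0.08237 = 0.1144 m.
Re = ρVD_h/μ = 636·0.07968·0.1144/0.000146 = 3.972e+04.
ε/D_h = 4e-05/0.1144 = 0.00035; Haaland gives 1/√f = -1.8 log₁₀[3.41e-05+0.000174] = 6.628, so f = 0.02276.
ΔP = f(L/D_h)(ρV²/2) = 0.02276·175.6/0.1144·2.019 = 70.52 Pa.

ΔP ≈ 70.52 Pa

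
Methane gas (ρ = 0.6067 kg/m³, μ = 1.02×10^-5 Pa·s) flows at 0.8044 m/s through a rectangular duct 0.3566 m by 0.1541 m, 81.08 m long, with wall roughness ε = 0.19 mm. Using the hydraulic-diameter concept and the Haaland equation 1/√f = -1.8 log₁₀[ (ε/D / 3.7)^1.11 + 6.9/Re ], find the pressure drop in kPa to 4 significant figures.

ΔP ≈ 0.002351 kPa

Hydraulic diameter D_h = 4A/P = 4·(0.3566·0.1541)/(2·(0.3566+0.1541)) = 0.2198/1.021 = 0.2152 m.
Re = ρVD_h/μ = 0.6067·0.8044·0.2152/1.02e-05 = 1.03e+04.
ε/D_h = 0.00019/0.2152 = 0.000883; Haaland gives 1/√f = -1.8 log₁₀[9.53e-05+0.00067] = 5.609, so f = 0.03179.
ΔP = f(L/D_h)(ρV²/2) = 0.03179·81.08/0.2152·0.1963 = 2.351 Pa.
ΔP = 0.002351 kPa.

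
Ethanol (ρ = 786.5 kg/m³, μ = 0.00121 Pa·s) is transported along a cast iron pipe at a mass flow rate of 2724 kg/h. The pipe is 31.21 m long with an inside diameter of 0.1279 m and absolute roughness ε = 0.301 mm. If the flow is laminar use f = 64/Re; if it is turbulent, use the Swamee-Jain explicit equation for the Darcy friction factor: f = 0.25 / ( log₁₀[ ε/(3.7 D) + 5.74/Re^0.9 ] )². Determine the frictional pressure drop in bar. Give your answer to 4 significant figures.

ṁ = 2724 kg/h = 2724/3600 = 0.7567 kg/s.
A = πD²/4 = π(0.1279)²/4 = 0.01285 m²; mean velocity V = ṁ/(ρA) = 0.7567/(786.5 · 0.01285) = 0.07488 m/s.
Reynolds number Re = ρVD/μ = 786.5 · 0.07488 · 0.1279 / 0.00121 = 6225.
Re > 4000 → turbulent. Relative roughness ε/D = 0.000301/0.1279 = 0.00235. Swamee-Jain: f = 0.25/(log₁₀[0.00235/3.7 + 5.74/6225^0.9])² = 0.25/(log₁₀[0.000636 + 0.00221])² = 0.25/(-2.546)² = 0.03857.
Darcy-Weisbach: ΔP = f(L/D)(ρV²/2) = 0.03857·(31.21/0.1279)·(786.5·0.07488²/2) = 0.03857·244·2.205 = 20.75 Pa.
ΔP = 20.75 Pa = 2.075×10^-4 bar.

ΔP ≈ 2.075×10^-4 bar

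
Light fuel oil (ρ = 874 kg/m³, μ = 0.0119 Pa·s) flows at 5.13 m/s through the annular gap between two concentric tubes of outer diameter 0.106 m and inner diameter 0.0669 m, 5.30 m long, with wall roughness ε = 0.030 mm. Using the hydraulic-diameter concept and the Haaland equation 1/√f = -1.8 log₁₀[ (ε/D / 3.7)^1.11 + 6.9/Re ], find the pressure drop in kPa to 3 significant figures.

Hydraulic diameter D_h = 4A/P = D_o - D_i = 0.106 - 0.0669 = 0.0391 m.
Re = ρVD_h/μ = 874·5.13·0.0391/0.0119 = 1.473e+04.
ε/D_h = 3e-05/0.0391 = 0.000767; Haaland gives 1/√f = -1.8 log₁₀[8.16e-05+0.000468] = 5.867, so f = 0.02905.
ΔP = f(L/D_h)(ρV²/2) = 0.02905·5.3/0.0391·1.15e+04 = 4.528e+04 Pa.
ΔP = 45.3 kPa.

ΔP ≈ 45.3 kPa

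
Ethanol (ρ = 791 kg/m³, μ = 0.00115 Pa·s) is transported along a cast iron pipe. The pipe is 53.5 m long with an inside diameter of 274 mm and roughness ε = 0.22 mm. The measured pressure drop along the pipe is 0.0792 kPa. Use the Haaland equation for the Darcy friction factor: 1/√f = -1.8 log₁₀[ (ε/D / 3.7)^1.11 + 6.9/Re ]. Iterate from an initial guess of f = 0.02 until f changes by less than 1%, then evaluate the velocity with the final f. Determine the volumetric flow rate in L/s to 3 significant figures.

Rearranging Darcy-Weisbach: V = √(2·ΔP·D/(f·L·ρ)). With ε/D = 0.00022/0.274 = 0.000803, iterate starting from f = 0.02:
  f = 0.02 → V = √(2·79.2·0.274/(0.02·53.5·791)) = 0.2265 m/s; Re = ρVD/μ = 4.268e+04; f → 0.02373
  f = 0.02373 → V = 0.2079 m/s; Re = 3.918e+04; f → 0.02406
  f = 0.02406 → V = 0.2065 m/s; Re = 3.891e+04; f → 0.02408
Converged (Δf/f < 1%). With the final f = 0.02408: V = √(2·79.2·0.274/(0.02408·53.5·791)) = 0.2064 m/s.
Q = V·A = 0.2064·(π/4·0.274²) = 0.01217 m³/s = 12.2 L/s.

Q ≈ 12.2 L/s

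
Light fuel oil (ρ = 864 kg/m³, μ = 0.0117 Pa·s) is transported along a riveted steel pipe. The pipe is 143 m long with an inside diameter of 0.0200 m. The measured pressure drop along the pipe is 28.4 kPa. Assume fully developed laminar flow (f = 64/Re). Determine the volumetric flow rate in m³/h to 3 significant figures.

For laminar flow, f = 64/Re with Re = ρVD/μ, so Darcy-Weisbach reduces to ΔP = 32μLV/D². Solving for V: V = ΔP·D²/(32μL) = 2.84e+04·(0.02)²/(32·0.0117·143) = 0.2122 m/s.
Check: Re = ρVD/μ = 864·0.2122·0.02/0.0117 = 313.4 < 2300, so the laminar assumption holds.
Q = V·A = 0.2122·(π/4·0.02²) = 6.666e-05 m³/s = 0.240 m³/h.

Q ≈ 0.240 m³/h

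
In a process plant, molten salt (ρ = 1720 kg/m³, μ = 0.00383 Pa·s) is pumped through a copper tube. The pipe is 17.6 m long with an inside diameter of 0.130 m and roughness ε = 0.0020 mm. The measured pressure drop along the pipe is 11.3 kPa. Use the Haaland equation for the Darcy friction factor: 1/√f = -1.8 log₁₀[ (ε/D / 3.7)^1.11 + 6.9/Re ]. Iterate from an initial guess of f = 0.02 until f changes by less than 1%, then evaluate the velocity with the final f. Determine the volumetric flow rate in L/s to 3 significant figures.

Rearranging Darcy-Weisbach: V = √(2·ΔP·D/(f·L·ρ)). With ε/D = 2e-06/0.13 = 1.54e-05, iterate starting from f = 0.02:
  f = 0.02 → V = √(2·1.13e+04·0.13/(0.02·17.6·1720)) = 2.203 m/s; Re = ρVD/μ = 1.286e+05; f → 0.01699
  f = 0.01699 → V = 2.39 m/s; Re = 1.395e+05; f → 0.01672
  f = 0.01672 → V = 2.409 m/s; Re = 1.407e+05; f → 0.01669
Converged (Δf/f < 1%). With the final f = 0.01669: V = √(2·1.13e+04·0.13/(0.01669·17.6·1720)) = 2.411 m/s.
Q = V·A = 2.411·(π/4·0.13²) = 0.03201 m³/s = 32.0 L/s.

Q ≈ 32.0 L/s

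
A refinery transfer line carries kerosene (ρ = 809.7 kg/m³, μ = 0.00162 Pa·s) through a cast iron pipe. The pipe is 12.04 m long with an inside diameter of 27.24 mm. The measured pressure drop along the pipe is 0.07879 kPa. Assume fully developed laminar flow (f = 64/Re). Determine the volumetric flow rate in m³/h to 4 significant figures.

For laminar flow, f = 64/Re with Re = ρVD/μ, so Darcy-Weisbach reduces to ΔP = 32μLV/D². Solving for V: V = ΔP·D²/(32μL) = 78.79·(0.02724)²/(32·0.00162·12.04) = 0.09367 m/s.
Check: Re = ρVD/μ = 809.7·0.09367·0.02724/0.00162 = 1275 < 2300, so the laminar assumption holds.
Q = V·A = 0.09367·(π/4·0.02724²) = 5.459e-05 m³/s = 0.1965 m³/h.

Q ≈ 0.1965 m³/h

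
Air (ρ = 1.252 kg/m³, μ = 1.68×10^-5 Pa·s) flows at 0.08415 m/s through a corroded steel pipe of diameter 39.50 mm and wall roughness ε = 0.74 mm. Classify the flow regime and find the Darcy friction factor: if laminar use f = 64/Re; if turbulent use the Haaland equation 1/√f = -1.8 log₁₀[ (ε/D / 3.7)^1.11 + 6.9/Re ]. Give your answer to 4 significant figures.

f ≈ 0.2584

Re = ρVD/μ = 1.252·0.08415·0.0395/1.68e-05 = 247.7.
Re < 2300 → laminar, so f = 64/Re = 0.2584 (roughness is irrelevant in laminar flow).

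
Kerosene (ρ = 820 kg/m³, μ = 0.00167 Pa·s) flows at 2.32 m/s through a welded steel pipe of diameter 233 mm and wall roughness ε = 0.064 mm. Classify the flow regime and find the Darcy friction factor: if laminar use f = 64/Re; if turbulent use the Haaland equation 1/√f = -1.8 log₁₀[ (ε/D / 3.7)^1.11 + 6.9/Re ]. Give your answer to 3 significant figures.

Re = ρVD/μ = 820·2.32·0.233/0.00167 = 2.654e+05.
Re > 4000 → turbulent. ε/D = 6.4e-05/0.233 = 0.000275; Haaland: 1/√f = -1.8 log₁₀[2.61e-05 + 2.6e-05] = 7.71, so f = 0.01682.

f ≈ 0.0168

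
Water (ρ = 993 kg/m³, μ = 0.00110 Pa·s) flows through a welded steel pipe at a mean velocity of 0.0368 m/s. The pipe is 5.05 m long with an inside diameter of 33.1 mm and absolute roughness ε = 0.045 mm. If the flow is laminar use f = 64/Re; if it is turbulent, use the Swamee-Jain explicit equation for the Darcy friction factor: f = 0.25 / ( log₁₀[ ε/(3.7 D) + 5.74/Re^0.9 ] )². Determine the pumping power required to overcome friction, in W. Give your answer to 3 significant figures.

P ≈ 1.89×10^-4 W

Reynolds number Re = ρVD/μ = 993 · 0.0368 · 0.0331 / 0.0011 = 1100.
Re < 2300 → laminar flow, so f = 64/Re = 64/1100 = 0.0582 (the turbulent correlation is not needed).
Darcy-Weisbach: ΔP = f(L/D)(ρV²/2) = 0.0582·(5.05/0.0331)·(993·0.0368²/2) = 0.0582·152.6·0.6724 = 5.971 Pa.
Q = V·A = 0.0368·0.0008605 = 3.167e-05 m³/s.
Pumping power P = QΔP = 3.167e-05·5.971 = 1.891×10^-4 W = 1.89×10^-4 W.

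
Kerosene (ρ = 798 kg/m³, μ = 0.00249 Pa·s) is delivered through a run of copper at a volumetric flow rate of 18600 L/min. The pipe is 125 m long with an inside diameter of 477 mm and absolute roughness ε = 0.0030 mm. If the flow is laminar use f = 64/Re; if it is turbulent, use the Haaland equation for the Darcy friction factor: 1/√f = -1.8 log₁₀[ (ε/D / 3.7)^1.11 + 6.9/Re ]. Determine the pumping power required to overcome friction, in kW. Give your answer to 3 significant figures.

Q = 18600 L/min = 18600/60000 = 0.31 m³/s.
Cross-sectional area A = πD²/4 = π(0.477)²/4 = 0.1787 m²; mean velocity V = Q/A = 0.31/0.1787 = 1.735 m/s.
Reynolds number Re = ρVD/μ = 798 · 1.735 · 0.477 / 0.00249 = 2.652e+05.
Re > 4000 → turbulent. Relative roughness ε/D = 3e-06/0.477 = 6.29e-06. Haaland: 1/√f = -1.8 log₁₀[(6.29e-06/3.7)^1.11 + 6.9/2.652e+05] = -1.8 log₁₀[3.94e-07 + 2.6e-05] = 8.241, so f = 0.01473.
Darcy-Weisbach: ΔP = f(L/D)(ρV²/2) = 0.01473·(125/0.477)·(798·1.735²/2) = 0.01473·262.1·1201 = 4633 Pa.
Pumping power P = QΔP = 0.31·4633 = 1436 W = 1.44 kW.

P ≈ 1.44 kW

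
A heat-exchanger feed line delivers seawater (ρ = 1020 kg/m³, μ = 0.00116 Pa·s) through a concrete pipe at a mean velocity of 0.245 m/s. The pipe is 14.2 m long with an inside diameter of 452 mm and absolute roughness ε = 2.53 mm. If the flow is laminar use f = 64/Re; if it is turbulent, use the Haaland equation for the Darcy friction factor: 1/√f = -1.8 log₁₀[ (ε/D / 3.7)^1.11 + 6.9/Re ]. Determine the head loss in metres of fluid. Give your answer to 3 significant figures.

h_f ≈ 0.00311 m

Reynolds number Re = ρVD/μ = 1020 · 0.245 · 0.452 / 0.00116 = 9.737e+04.
Re > 4000 → turbulent. Relative roughness ε/D = 0.00253/0.452 = 0.0056. Haaland: 1/√f = -1.8 log₁₀[(0.0056/3.7)^1.11 + 6.9/9.737e+04] = -1.8 log₁₀[0.000741 + 7.09e-05] = 5.563, so f = 0.03231.
Darcy-Weisbach: ΔP = f(L/D)(ρV²/2) = 0.03231·(14.2/0.452)·(1020·0.245²/2) = 0.03231·31.42·30.61 = 31.07 Pa.
Head loss h_f = ΔP/(ρg) = 31.07/(1020·9.81) = 0.00311 m.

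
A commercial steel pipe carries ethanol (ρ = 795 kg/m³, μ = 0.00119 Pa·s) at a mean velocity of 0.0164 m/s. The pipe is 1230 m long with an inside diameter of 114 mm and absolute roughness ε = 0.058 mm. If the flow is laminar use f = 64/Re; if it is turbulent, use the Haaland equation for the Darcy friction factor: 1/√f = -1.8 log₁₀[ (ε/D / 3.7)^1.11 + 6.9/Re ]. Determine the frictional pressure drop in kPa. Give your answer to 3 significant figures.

ΔP ≈ 0.0591 kPa

Reynolds number Re = ρVD/μ = 795 · 0.0164 · 0.114 / 0.00119 = 1249.
Re < 2300 → laminar flow, so f = 64/Re = 64/1249 = 0.05124 (the turbulent correlation is not needed).
Darcy-Weisbach: ΔP = f(L/D)(ρV²/2) = 0.05124·(1230/0.114)·(795·0.0164²/2) = 0.05124·1.079e+04·0.1069 = 59.11 Pa.
ΔP = 59.11 Pa = 0.0591 kPa.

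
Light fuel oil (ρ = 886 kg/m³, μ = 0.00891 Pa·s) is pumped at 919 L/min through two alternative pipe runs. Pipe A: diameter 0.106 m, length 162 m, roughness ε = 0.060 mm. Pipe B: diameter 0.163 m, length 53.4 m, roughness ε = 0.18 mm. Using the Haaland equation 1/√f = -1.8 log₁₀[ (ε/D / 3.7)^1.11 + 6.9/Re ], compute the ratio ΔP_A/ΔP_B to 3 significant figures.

Pipe A: V = Q/A = 0.01532/0.008825 = 1.736 m/s; Re = 1.829e+04; ε/D = 0.000566; Haaland → f = 0.02732; ΔP_A = f(L/D)(ρV²/2) = 5.572e+04 Pa.
Pipe B: V = Q/A = 0.01532/0.02087 = 0.734 m/s; Re = 1.19e+04; ε/D = 0.0011; Haaland → f = 0.03104; ΔP_B = f(L/D)(ρV²/2) = 2427 Pa.
ΔP_A/ΔP_B = 5.572e+04/2427 = 23.0.

ΔP_A/ΔP_B ≈ 23.0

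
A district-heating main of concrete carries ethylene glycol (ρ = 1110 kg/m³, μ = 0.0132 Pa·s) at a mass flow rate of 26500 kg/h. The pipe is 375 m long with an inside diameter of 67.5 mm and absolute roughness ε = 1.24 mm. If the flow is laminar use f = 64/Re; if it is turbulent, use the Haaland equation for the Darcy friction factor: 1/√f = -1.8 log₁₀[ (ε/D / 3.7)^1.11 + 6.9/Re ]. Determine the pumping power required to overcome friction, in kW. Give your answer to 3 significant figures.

ṁ = 26500 kg/h = 26500/3600 = 7.361 kg/s.
A = πD²/4 = π(0.0675)²/4 = 0.003578 m²; mean velocity V = ṁ/(ρA) = 7.361/(1110 · 0.003578) = 1.853 m/s.
Reynolds number Re = ρVD/μ = 1110 · 1.853 · 0.0675 / 0.0132 = 1.052e+04.
Re > 4000 → turbulent. Relative roughness ε/D = 0.00124/0.0675 = 0.0184. Haaland: 1/√f = -1.8 log₁₀[(0.0184/3.7)^1.11 + 6.9/1.052e+04] = -1.8 log₁₀[0.00277 + 0.000656] = 4.437, so f = 0.05079.
Darcy-Weisbach: ΔP = f(L/D)(ρV²/2) = 0.05079·(375/0.0675)·(1110·1.853²/2) = 0.05079·5556·1906 = 5.378e+05 Pa.
Q = ṁ/ρ = 7.361/1110 = 0.006632 m³/s.
Pumping power P = QΔP = 0.006632·5.378e+05 = 3566 W = 3.57 kW.

P ≈ 3.57 kW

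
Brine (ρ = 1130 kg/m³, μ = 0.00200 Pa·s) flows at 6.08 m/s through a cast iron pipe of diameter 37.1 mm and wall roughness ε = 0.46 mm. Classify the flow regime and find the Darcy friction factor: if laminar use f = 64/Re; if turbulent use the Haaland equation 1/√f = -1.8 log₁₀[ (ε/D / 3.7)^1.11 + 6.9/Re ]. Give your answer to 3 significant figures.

Re = ρVD/μ = 1130·6.08·0.0371/0.002 = 1.274e+05.
Re > 4000 → turbulent. ε/D = 0.00046/0.0371 = 0.0124; Haaland: 1/√f = -1.8 log₁₀[0.00179 + 5.41e-05] = 4.921, so f = 0.04129.

f ≈ 0.0413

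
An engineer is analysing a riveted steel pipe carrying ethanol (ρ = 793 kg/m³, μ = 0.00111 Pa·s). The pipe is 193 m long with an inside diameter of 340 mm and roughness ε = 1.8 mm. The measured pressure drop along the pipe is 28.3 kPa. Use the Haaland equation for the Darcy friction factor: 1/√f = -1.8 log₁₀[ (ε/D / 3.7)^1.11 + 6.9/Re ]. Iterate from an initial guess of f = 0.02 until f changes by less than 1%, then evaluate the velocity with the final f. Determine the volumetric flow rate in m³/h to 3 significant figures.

Rearranging Darcy-Weisbach: V = √(2·ΔP·D/(f·L·ρ)). With ε/D = 0.0018/0.34 = 0.00529, iterate starting from f = 0.02:
  f = 0.02 → V = √(2·2.83e+04·0.34/(0.02·193·793)) = 2.507 m/s; Re = ρVD/μ = 6.09e+05; f → 0.0311
  f = 0.0311 → V = 2.011 m/s; Re = 4.884e+05; f → 0.03113
Converged (Δf/f < 1%). With the final f = 0.03113: V = √(2·2.83e+04·0.34/(0.03113·193·793)) = 2.01 m/s.
Q = V·A = 2.01·(π/4·0.34²) = 0.1825 m³/s = 657 m³/h.

Q ≈ 657 m³/h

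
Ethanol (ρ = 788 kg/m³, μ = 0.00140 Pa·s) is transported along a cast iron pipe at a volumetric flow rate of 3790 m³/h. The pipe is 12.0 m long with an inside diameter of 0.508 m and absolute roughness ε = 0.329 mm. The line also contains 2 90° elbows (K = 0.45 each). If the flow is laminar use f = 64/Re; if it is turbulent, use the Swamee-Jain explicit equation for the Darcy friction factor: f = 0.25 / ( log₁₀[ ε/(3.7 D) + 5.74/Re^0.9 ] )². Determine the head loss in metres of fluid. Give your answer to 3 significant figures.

Q = 3790 m³/h = 3790/3600 = 1.053 m³/s.
Cross-sectional area A = πD²/4 = π(0.508)²/4 = 0.2027 m²; mean velocity V = Q/A = 1.053/0.2027 = 5.194 m/s.
Reynolds number Re = ρVD/μ = 788 · 5.194 · 0.508 / 0.0014 = 1.485e+06.
Re > 4000 → turbulent. Relative roughness ε/D = 0.000329/0.508 = 0.000648. Swamee-Jain: f = 0.25/(log₁₀[0.000648/3.7 + 5.74/1.485e+06^0.9])² = 0.25/(log₁₀[0.000175 + 1.6e-05])² = 0.25/(-3.719)² = 0.01808.
Total minor-loss coefficient ΣK = 2·0.45 = 0.9.
ΔP = [f·L/D + ΣK]·(ρV²/2) = [0.01808·12/0.508 + 0.9]·(788·5.194²/2) = [0.427 + 0.9]·1.063e+04 = 1.411e+04 Pa.
Head loss h_f = ΔP/(ρg) = 1.411e+04/(788·9.81) = 1.82 m.

h_f ≈ 1.82 m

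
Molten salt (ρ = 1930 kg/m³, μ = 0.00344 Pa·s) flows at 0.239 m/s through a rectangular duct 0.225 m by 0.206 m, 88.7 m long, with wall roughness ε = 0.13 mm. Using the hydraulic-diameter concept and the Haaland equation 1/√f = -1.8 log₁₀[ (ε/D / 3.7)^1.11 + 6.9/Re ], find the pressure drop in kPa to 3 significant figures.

Hydraulic diameter D_h = 4A/P = 4·(0.225·0.206)/(2·(0.225+0.206)) = 0.1854/0.862 = 0.2151 m.
Re = ρVD_h/μ = 1930·0.239·0.2151/0.00344 = 2.884e+04.
ε/D_h = 0.00013/0.2151 = 0.000604; Haaland gives 1/√f = -1.8 log₁₀[6.26e-05+0.000239] = 6.336, so f = 0.02491.
ΔP = f(L/D_h)(ρV²/2) = 0.02491·88.7/0.2151·55.12 = 566.2 Pa.
ΔP = 0.566 kPa.

ΔP ≈ 0.566 kPa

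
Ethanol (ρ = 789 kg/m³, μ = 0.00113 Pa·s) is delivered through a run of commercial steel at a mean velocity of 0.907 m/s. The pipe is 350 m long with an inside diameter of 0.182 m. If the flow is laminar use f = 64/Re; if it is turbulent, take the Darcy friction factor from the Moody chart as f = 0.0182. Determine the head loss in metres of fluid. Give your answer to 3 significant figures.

Reynolds number Re = ρVD/μ = 789 · 0.907 · 0.182 / 0.00113 = 1.153e+05.
Re > 4000 → turbulent; use the Moody-chart value f = 0.0182.
Darcy-Weisbach: ΔP = f(L/D)(ρV²/2) = 0.0182·(350/0.182)·(789·0.907²/2) = 0.0182·1923·324.5 = 1.136e+04 Pa.
Head loss h_f = ΔP/(ρg) = 1.136e+04/(789·9.81) = 1.47 m.

h_f ≈ 1.47 m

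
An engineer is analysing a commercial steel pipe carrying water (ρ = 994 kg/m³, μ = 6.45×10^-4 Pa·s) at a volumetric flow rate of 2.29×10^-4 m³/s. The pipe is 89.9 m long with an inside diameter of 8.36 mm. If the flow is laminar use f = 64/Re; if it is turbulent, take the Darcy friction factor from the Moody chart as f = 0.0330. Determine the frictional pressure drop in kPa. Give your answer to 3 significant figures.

ΔP ≈ 3070 kPa

Cross-sectional area A = πD²/4 = π(0.00836)²/4 = 5.489e-05 m²; mean velocity V = Q/A = 0.000229/5.489e-05 = 4.172 m/s.
Reynolds number Re = ρVD/μ = 994 · 4.172 · 0.00836 / 0.000645 = 5.375e+04.
Re > 4000 → turbulent; use the Moody-chart value f = 0.0330.
Darcy-Weisbach: ΔP = f(L/D)(ρV²/2) = 0.033·(89.9/0.00836)·(994·4.172²/2) = 0.033·1.075e+04·8650 = 3.07e+06 Pa.
ΔP = 3.07e+06 Pa = 3070 kPa.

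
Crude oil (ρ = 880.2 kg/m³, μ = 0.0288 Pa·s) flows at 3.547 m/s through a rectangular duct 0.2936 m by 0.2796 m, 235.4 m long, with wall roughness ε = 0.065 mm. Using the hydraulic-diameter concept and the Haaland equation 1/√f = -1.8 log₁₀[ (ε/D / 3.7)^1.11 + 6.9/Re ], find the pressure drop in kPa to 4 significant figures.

Hydraulic diameter D_h = 4A/P = 4·(0.2936·0.2796)/(2·(0.2936+0.2796)) = 0.3284/1.146 = 0.2864 m.
Re = ρVD_h/μ = 880.2·3.547·0.2864/0.0288 = 3.105e+04.
ε/D_h = 6.5e-05/0.2864 = 0.000227; Haaland gives 1/√f = -1.8 log₁₀[2.11e-05+0.000222] = 6.505, so f = 0.02363.
ΔP = f(L/D_h)(ρV²/2) = 0.02363·235.4/0.2864·5537 = 1.075e+05 Pa.
ΔP = 107.5 kPa.

ΔP ≈ 107.5 kPa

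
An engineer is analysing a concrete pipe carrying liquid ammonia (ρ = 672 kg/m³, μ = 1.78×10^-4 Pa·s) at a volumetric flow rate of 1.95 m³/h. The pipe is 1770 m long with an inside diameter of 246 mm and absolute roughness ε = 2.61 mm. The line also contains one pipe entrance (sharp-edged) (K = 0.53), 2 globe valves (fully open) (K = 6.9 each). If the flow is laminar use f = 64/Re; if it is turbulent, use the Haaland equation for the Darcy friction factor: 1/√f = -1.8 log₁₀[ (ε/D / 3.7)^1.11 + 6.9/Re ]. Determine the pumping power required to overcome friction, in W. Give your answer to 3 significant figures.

Q = 1.95 m³/h = 1.95/3600 = 0.0005417 m³/s.
Cross-sectional area A = πD²/4 = π(0.246)²/4 = 0.04753 m²; mean velocity V = Q/A = 0.0005417/0.04753 = 0.0114 m/s.
Reynolds number Re = ρVD/μ = 672 · 0.0114 · 0.246 / 0.000178 = 1.058e+04.
Re > 4000 → turbulent. Relative roughness ε/D = 0.00261/0.246 = 0.0106. Haaland: 1/√f = -1.8 log₁₀[(0.0106/3.7)^1.11 + 6.9/1.058e+04] = -1.8 log₁₀[0.00151 + 0.000652] = 4.799, so f = 0.04343.
Total minor-loss coefficient ΣK = 1·0.53 + 2·6.9 = 14.3.
ΔP = [f·L/D + ΣK]·(ρV²/2) = [0.04343·1770/0.246 + 14.3]·(672·0.0114²/2) = [312.5 + 14.3]·0.04364 = 14.26 Pa.
Pumping power P = QΔP = 0.0005417·14.26 = 0.007725 W = 0.00772 W.

P ≈ 0.00772 W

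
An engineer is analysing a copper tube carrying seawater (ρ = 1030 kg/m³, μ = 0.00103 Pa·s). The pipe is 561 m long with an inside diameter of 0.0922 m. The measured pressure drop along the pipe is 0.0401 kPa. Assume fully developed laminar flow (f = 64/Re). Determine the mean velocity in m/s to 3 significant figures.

V ≈ 0.0184 m/s

For laminar flow, f = 64/Re with Re = ρVD/μ, so Darcy-Weisbach reduces to ΔP = 32μLV/D². Solving for V: V = ΔP·D²/(32μL) = 40.1·(0.0922)²/(32·0.00103·561) = 0.01844 m/s.
Check: Re = ρVD/μ = 1030·0.01844·0.0922/0.00103 = 1700 < 2300, so the laminar assumption holds.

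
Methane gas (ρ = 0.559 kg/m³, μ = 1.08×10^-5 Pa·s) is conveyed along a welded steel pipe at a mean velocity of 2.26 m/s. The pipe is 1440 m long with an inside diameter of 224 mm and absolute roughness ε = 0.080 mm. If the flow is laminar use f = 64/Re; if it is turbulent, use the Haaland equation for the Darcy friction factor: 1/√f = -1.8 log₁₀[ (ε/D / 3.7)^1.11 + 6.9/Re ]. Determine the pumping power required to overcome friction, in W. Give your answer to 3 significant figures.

P ≈ 20.3 W

Reynolds number Re = ρVD/μ = 0.559 · 2.26 · 0.224 / 1.08e-05 = 2.62e+04.
Re > 4000 → turbulent. Relative roughness ε/D = 8e-05/0.224 = 0.000357. Haaland: 1/√f = -1.8 log₁₀[(0.000357/3.7)^1.11 + 6.9/2.62e+04] = -1.8 log₁₀[3.49e-05 + 0.000263] = 6.346, so f = 0.02483.
Darcy-Weisbach: ΔP = f(L/D)(ρV²/2) = 0.02483·(1440/0.224)·(0.559·2.26²/2) = 0.02483·6429·1.428 = 227.9 Pa.
Q = V·A = 2.26·0.03941 = 0.08906 m³/s.
Pumping power P = QΔP = 0.08906·227.9 = 20.30 W = 20.3 W.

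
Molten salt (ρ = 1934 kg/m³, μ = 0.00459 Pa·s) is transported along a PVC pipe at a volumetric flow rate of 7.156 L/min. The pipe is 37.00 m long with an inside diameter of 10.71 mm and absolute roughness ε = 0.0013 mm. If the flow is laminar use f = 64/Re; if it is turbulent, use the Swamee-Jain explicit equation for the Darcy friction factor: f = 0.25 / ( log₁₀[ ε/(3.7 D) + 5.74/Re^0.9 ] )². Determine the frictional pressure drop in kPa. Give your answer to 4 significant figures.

ΔP ≈ 211.1 kPa

Q = 7.156 L/min = 7.156/60000 = 0.0001193 m³/s.
Cross-sectional area A = πD²/4 = π(0.01071)²/4 = 9.009e-05 m²; mean velocity V = Q/A = 0.0001193/9.009e-05 = 1.324 m/s.
Reynolds number Re = ρVD/μ = 1934 · 1.324 · 0.01071 / 0.00459 = 5974.
Re > 4000 → turbulent. Relative roughness ε/D = 1.3e-06/0.01071 = 0.000121. Swamee-Jain: f = 0.25/(log₁₀[0.000121/3.7 + 5.74/5974^0.9])² = 0.25/(log₁₀[3.28e-05 + 0.00229])² = 0.25/(-2.634)² = 0.03605.
Darcy-Weisbach: ΔP = f(L/D)(ρV²/2) = 0.03605·(37/0.01071)·(1934·1.324²/2) = 0.03605·3455·1695 = 2.111e+05 Pa.
ΔP = 2.111e+05 Pa = 211.1 kPa.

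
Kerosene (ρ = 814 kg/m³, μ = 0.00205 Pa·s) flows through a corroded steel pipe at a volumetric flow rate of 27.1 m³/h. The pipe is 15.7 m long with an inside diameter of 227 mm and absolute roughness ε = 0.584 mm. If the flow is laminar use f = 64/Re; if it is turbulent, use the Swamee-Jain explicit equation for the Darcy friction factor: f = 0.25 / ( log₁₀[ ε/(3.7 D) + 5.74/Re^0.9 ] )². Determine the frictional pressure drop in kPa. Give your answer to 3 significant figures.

ΔP ≈ 0.0312 kPa

Q = 27.1 m³/h = 27.1/3600 = 0.007528 m³/s.
Cross-sectional area A = πD²/4 = π(0.227)²/4 = 0.04047 m²; mean velocity V = Q/A = 0.007528/0.04047 = 0.186 m/s.
Reynolds number Re = ρVD/μ = 814 · 0.186 · 0.227 / 0.00205 = 1.677e+04.
Re > 4000 → turbulent. Relative roughness ε/D = 0.000584/0.227 = 0.00257. Swamee-Jain: f = 0.25/(log₁₀[0.00257/3.7 + 5.74/1.677e+04^0.9])² = 0.25/(log₁₀[0.000695 + 0.000906])² = 0.25/(-2.796)² = 0.03199.
Darcy-Weisbach: ΔP = f(L/D)(ρV²/2) = 0.03199·(15.7/0.227)·(814·0.186²/2) = 0.03199·69.16·14.08 = 31.15 Pa.
ΔP = 31.15 Pa = 0.0312 kPa.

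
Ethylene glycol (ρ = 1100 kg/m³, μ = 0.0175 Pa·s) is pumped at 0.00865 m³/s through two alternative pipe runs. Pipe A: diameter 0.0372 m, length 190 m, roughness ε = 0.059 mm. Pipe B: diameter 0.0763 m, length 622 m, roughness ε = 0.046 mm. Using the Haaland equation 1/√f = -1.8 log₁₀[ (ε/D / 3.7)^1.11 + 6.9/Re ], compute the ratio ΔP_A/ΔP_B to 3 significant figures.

ΔP_A/ΔP_B ≈ 9.95

Pipe A: V = Q/A = 0.00865/0.001087 = 7.959 m/s; Re = 1.861e+04; ε/D = 0.00159; Haaland → f = 0.0291; ΔP_A = f(L/D)(ρV²/2) = 5.177e+06 Pa.
Pipe B: V = Q/A = 0.00865/0.004572 = 1.892 m/s; Re = 9073; ε/D = 0.000603; Haaland → f = 0.03244; ΔP_B = f(L/D)(ρV²/2) = 5.205e+05 Pa.
ΔP_A/ΔP_B = 5.177e+06/5.205e+05 = 9.95.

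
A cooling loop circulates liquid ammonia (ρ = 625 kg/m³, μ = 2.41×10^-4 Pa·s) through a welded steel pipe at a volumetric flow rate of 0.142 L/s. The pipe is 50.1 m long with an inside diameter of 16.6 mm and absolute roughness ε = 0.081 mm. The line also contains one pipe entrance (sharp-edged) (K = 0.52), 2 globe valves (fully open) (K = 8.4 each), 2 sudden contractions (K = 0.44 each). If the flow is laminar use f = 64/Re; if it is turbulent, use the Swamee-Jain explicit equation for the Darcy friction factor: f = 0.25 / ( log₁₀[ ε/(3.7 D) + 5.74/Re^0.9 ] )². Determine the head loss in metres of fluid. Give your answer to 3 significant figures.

h_f ≈ 2.63 m

Q = 0.142 L/s = 0.142/1000 = 0.000142 m³/s.
Cross-sectional area A = πD²/4 = π(0.0166)²/4 = 0.0002164 m²; mean velocity V = Q/A = 0.000142/0.0002164 = 0.6561 m/s.
Reynolds number Re = ρVD/μ = 625 · 0.6561 · 0.0166 / 0.000241 = 2.825e+04.
Re > 4000 → turbulent. Relative roughness ε/D = 8.1e-05/0.0166 = 0.00488. Swamee-Jain: f = 0.25/(log₁₀[0.00488/3.7 + 5.74/2.825e+04^0.9])² = 0.25/(log₁₀[0.00132 + 0.000566])² = 0.25/(-2.725)² = 0.03368.
Total minor-loss coefficient ΣK = 1·0.52 + 2·8.4 + 2·0.44 = 18.2.
ΔP = [f·L/D + ΣK]·(ρV²/2) = [0.03368·50.1/0.0166 + 18.2]·(625·0.6561²/2) = [101.6 + 18.2]·134.5 = 1.612e+04 Pa.
Head loss h_f = ΔP/(ρg) = 1.612e+04/(625·9.81) = 2.63 m.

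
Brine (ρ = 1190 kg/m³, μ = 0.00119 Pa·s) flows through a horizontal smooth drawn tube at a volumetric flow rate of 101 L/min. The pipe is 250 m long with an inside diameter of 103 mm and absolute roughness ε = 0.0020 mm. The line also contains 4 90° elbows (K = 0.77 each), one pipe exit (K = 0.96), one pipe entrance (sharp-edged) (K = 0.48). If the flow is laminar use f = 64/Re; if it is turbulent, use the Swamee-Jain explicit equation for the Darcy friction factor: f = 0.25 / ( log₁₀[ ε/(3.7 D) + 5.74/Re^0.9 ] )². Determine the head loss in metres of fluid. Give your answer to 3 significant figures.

h_f ≈ 0.139 m

Q = 101 L/min = 101/60000 = 0.001683 m³/s.
Cross-sectional area A = πD²/4 = π(0.103)²/4 = 0.008332 m²; mean velocity V = Q/A = 0.001683/0.008332 = 0.202 m/s.
Reynolds number Re = ρVD/μ = 1190 · 0.202 · 0.103 / 0.00119 = 2.081e+04.
Re > 4000 → turbulent. Relative roughness ε/D = 2e-06/0.103 = 1.94e-05. Swamee-Jain: f = 0.25/(log₁₀[1.94e-05/3.7 + 5.74/2.081e+04^0.9])² = 0.25/(log₁₀[5.25e-06 + 0.000746])² = 0.25/(-3.124)² = 0.02561.
Total minor-loss coefficient ΣK = 4·0.77 + 1·0.96 + 1·0.48 = 4.52.
ΔP = [f·L/D + ΣK]·(ρV²/2) = [0.02561·250/0.103 + 4.52]·(1190·0.202²/2) = [62.16 + 4.52]·24.28 = 1619 Pa.
Head loss h_f = ΔP/(ρg) = 1619/(1190·9.81) = 0.139 m.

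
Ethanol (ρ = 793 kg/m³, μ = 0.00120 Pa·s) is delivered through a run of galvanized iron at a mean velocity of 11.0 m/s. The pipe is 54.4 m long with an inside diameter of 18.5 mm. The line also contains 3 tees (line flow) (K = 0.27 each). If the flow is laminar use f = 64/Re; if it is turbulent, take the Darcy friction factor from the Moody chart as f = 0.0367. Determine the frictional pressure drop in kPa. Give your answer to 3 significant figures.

Reynolds number Re = ρVD/μ = 793 · 11 · 0.0185 / 0.0012 = 1.345e+05.
Re > 4000 → turbulent; use the Moody-chart value f = 0.0367.
Total minor-loss coefficient ΣK = 3·0.27 = 0.81.
ΔP = [f·L/D + ΣK]·(ρV²/2) = [0.0367·54.4/0.0185 + 0.81]·(793·11²/2) = [107.9 + 0.81]·4.798e+04 = 5.216e+06 Pa.
ΔP = 5.216e+06 Pa = 5220 kPa.

ΔP ≈ 5220 kPa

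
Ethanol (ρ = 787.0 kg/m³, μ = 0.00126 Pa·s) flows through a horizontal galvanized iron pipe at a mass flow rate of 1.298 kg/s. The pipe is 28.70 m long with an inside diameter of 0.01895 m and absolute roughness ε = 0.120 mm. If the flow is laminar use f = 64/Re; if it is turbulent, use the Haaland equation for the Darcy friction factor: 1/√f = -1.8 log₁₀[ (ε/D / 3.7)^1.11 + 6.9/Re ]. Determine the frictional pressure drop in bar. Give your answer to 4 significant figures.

A = πD²/4 = π(0.01895)²/4 = 0.000282 m²; mean velocity V = ṁ/(ρA) = 1.298/(787 · 0.000282) = 5.848 m/s.
Reynolds number Re = ρVD/μ = 787 · 5.848 · 0.01895 / 0.00126 = 6.922e+04.
Re > 4000 → turbulent. Relative roughness ε/D = 0.00012/0.01895 = 0.00633. Haaland: 1/√f = -1.8 log₁₀[(0.00633/3.7)^1.11 + 6.9/6.922e+04] = -1.8 log₁₀[0.000849 + 9.97e-05] = 5.441, so f = 0.03378.
Darcy-Weisbach: ΔP = f(L/D)(ρV²/2) = 0.03378·(28.7/0.01895)·(787·5.848²/2) = 0.03378·1515·1.346e+04 = 6.884e+05 Pa.
ΔP = 6.884e+05 Pa = 6.884 bar.

ΔP ≈ 6.884 bar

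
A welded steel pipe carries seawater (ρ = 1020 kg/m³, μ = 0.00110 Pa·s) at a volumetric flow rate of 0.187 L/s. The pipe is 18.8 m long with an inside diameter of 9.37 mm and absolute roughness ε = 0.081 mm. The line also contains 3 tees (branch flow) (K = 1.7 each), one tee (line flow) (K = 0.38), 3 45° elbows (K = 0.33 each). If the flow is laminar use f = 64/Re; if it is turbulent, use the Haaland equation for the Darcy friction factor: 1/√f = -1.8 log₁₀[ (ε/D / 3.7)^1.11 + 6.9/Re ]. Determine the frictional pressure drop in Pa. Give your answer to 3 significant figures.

Q = 0.187 L/s = 0.187/1000 = 0.000187 m³/s.
Cross-sectional area A = πD²/4 = π(0.00937)²/4 = 6.896e-05 m²; mean velocity V = Q/A = 0.000187/6.896e-05 = 2.712 m/s.
Reynolds number Re = ρVD/μ = 1020 · 2.712 · 0.00937 / 0.0011 = 2.356e+04.
Re > 4000 → turbulent. Relative roughness ε/D = 8.1e-05/0.00937 = 0.00864. Haaland: 1/√f = -1.8 log₁₀[(0.00864/3.7)^1.11 + 6.9/2.356e+04] = -1.8 log₁₀[0.0012 + 0.000293] = 5.087, so f = 0.03864.
Total minor-loss coefficient ΣK = 3·1.7 + 1·0.38 + 3·0.33 = 6.47.
ΔP = [f·L/D + ΣK]·(ρV²/2) = [0.03864·18.8/0.00937 + 6.47]·(1020·2.712²/2) = [77.54 + 6.47]·3751 = 3.151e+05 Pa.

ΔP ≈ 315000 Pa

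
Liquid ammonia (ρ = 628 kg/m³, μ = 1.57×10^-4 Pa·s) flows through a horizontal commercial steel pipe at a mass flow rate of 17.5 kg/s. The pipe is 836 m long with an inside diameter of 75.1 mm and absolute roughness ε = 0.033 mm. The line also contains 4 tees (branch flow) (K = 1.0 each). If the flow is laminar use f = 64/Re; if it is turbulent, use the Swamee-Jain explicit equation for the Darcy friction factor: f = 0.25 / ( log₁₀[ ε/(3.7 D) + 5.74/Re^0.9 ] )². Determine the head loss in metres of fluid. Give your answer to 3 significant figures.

h_f ≈ 381 m

A = πD²/4 = π(0.0751)²/4 = 0.00443 m²; mean velocity V = ṁ/(ρA) = 17.5/(628 · 0.00443) = 6.291 m/s.
Reynolds number Re = ρVD/μ = 628 · 6.291 · 0.0751 / 0.000157 = 1.89e+06.
Re > 4000 → turbulent. Relative roughness ε/D = 3.3e-05/0.0751 = 0.000439. Swamee-Jain: f = 0.25/(log₁₀[0.000439/3.7 + 5.74/1.89e+06^0.9])² = 0.25/(log₁₀[0.000119 + 1.29e-05])² = 0.25/(-3.881)² = 0.0166.
Total minor-loss coefficient ΣK = 4·1 = 4.
ΔP = [f·L/D + ΣK]·(ρV²/2) = [0.0166·836/0.0751 + 4]·(628·6.291²/2) = [184.8 + 4]·1.243e+04 = 2.346e+06 Pa.
Head loss h_f = ΔP/(ρg) = 2.346e+06/(628·9.81) = 381 m.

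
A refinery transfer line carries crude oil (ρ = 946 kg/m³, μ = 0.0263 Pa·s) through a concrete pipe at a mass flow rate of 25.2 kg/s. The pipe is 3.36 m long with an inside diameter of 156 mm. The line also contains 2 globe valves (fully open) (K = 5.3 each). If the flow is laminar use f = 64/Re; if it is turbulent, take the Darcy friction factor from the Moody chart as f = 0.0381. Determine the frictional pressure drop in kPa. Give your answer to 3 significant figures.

A = πD²/4 = π(0.156)²/4 = 0.01911 m²; mean velocity V = ṁ/(ρA) = 25.2/(946 · 0.01911) = 1.394 m/s.
Reynolds number Re = ρVD/μ = 946 · 1.394 · 0.156 / 0.0263 = 7820.
Re > 4000 → turbulent; use the Moody-chart value f = 0.0381.
Total minor-loss coefficient ΣK = 2·5.3 = 10.6.
ΔP = [f·L/D + ΣK]·(ρV²/2) = [0.0381·3.36/0.156 + 10.6]·(946·1.394²/2) = [0.8206 + 10.6]·918.8 = 1.049e+04 Pa.
ΔP = 1.049e+04 Pa = 10.5 kPa.

ΔP ≈ 10.5 kPa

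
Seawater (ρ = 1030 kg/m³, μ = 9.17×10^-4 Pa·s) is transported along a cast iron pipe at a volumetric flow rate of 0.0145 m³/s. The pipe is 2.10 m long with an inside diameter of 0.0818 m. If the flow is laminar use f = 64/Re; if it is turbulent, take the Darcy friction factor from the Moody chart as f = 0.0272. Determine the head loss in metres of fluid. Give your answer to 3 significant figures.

h_f ≈ 0.271 m

Cross-sectional area A = πD²/4 = π(0.0818)²/4 = 0.005255 m²; mean velocity V = Q/A = 0.0145/0.005255 = 2.759 m/s.
Reynolds number Re = ρVD/μ = 1030 · 2.759 · 0.0818 / 0.000917 = 2.535e+05.
Re > 4000 → turbulent; use the Moody-chart value f = 0.0272.
Darcy-Weisbach: ΔP = f(L/D)(ρV²/2) = 0.0272·(2.1/0.0818)·(1030·2.759²/2) = 0.0272·25.67·3921 = 2738 Pa.
Head loss h_f = ΔP/(ρg) = 2738/(1030·9.81) = 0.271 m.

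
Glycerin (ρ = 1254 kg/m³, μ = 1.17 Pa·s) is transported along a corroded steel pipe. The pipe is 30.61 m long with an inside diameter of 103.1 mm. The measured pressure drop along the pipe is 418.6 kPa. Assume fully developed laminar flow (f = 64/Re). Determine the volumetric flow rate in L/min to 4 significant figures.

For laminar flow, f = 64/Re with Re = ρVD/μ, so Darcy-Weisbach reduces to ΔP = 32μLV/D². Solving for V: V = ΔP·D²/(32μL) = 4.186e+05·(0.1031)²/(32·1.17·30.61) = 3.883 m/s.
Check: Re = ρVD/μ = 1254·3.883·0.1031/1.17 = 429 < 2300, so the laminar assumption holds.
Q = V·A = 3.883·(π/4·0.1031²) = 0.03241 m³/s = 1945 L/min.

Q ≈ 1945 L/min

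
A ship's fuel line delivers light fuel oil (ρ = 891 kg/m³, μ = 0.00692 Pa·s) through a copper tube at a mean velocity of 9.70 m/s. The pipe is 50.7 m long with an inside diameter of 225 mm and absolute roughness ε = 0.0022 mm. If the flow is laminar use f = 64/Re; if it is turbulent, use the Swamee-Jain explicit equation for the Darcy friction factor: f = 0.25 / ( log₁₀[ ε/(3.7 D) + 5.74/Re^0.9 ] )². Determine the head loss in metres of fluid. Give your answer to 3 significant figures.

Reynolds number Re = ρVD/μ = 891 · 9.7 · 0.225 / 0.00692 = 2.81e+05.
Re > 4000 → turbulent. Relative roughness ε/D = 2.2e-06/0.225 = 9.78e-06. Swamee-Jain: f = 0.25/(log₁₀[9.78e-06/3.7 + 5.74/2.81e+05^0.9])² = 0.25/(log₁₀[2.64e-06 + 7.16e-05])² = 0.25/(-4.129)² = 0.01466.
Darcy-Weisbach: ΔP = f(L/D)(ρV²/2) = 0.01466·(50.7/0.225)·(891·9.7²/2) = 0.01466·225.3·4.192e+04 = 1.385e+05 Pa.
Head loss h_f = ΔP/(ρg) = 1.385e+05/(891·9.81) = 15.8 m.

h_f ≈ 15.8 m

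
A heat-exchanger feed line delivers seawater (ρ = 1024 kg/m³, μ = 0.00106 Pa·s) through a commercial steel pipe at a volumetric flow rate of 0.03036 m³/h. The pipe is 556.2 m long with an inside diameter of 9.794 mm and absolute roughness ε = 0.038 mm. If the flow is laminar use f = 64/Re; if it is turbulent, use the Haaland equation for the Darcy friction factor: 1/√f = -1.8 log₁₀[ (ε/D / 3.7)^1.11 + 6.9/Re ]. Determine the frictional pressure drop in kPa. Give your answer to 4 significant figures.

ΔP ≈ 22.02 kPa

Q = 0.03036 m³/h = 0.03036/3600 = 8.433e-06 m³/s.
Cross-sectional area A = πD²/4 = π(0.009794)²/4 = 7.534e-05 m²; mean velocity V = Q/A = 8.433e-06/7.534e-05 = 0.1119 m/s.
Reynolds number Re = ρVD/μ = 1024 · 0.1119 · 0.009794 / 0.00106 = 1059.
Re < 2300 → laminar flow, so f = 64/Re = 64/1059 = 0.06043 (the turbulent correlation is not needed).
Darcy-Weisbach: ΔP = f(L/D)(ρV²/2) = 0.06043·(556.2/0.009794)·(1024·0.1119²/2) = 0.06043·5.679e+04·6.416 = 2.202e+04 Pa.
ΔP = 2.202e+04 Pa = 22.02 kPa.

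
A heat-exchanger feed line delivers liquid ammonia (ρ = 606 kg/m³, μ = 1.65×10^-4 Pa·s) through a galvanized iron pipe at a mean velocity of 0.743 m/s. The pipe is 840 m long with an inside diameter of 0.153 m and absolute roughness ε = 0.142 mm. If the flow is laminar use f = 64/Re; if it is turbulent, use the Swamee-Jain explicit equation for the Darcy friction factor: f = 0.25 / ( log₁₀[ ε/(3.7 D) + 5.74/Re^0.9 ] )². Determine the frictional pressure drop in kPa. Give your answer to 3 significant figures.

ΔP ≈ 18.5 kPa

Reynolds number Re = ρVD/μ = 606 · 0.743 · 0.153 / 0.000165 = 4.175e+05.
Re > 4000 → turbulent. Relative roughness ε/D = 0.000142/0.153 = 0.000928. Swamee-Jain: f = 0.25/(log₁₀[0.000928/3.7 + 5.74/4.175e+05^0.9])² = 0.25/(log₁₀[0.000251 + 5.02e-05])² = 0.25/(-3.521)² = 0.02016.
Darcy-Weisbach: ΔP = f(L/D)(ρV²/2) = 0.02016·(840/0.153)·(606·0.743²/2) = 0.02016·5490·167.3 = 1.851e+04 Pa.
ΔP = 1.851e+04 Pa = 18.5 kPa.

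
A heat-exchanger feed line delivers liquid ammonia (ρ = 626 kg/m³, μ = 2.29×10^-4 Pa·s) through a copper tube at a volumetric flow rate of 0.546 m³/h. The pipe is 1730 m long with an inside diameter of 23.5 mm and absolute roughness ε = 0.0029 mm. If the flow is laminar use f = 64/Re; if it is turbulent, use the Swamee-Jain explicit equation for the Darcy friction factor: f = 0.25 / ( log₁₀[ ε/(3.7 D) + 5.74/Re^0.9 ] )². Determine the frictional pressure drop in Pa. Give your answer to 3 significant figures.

ΔP ≈ 71600 Pa

Q = 0.546 m³/h = 0.546/3600 = 0.0001517 m³/s.
Cross-sectional area A = πD²/4 = π(0.0235)²/4 = 0.0004337 m²; mean velocity V = Q/A = 0.0001517/0.0004337 = 0.3497 m/s.
Reynolds number Re = ρVD/μ = 626 · 0.3497 · 0.0235 / 0.000229 = 2.246e+04.
Re > 4000 → turbulent. Relative roughness ε/D = 2.9e-06/0.0235 = 0.000123. Swamee-Jain: f = 0.25/(log₁₀[0.000123/3.7 + 5.74/2.246e+04^0.9])² = 0.25/(log₁₀[3.34e-05 + 0.000696])² = 0.25/(-3.137)² = 0.0254.
Darcy-Weisbach: ΔP = f(L/D)(ρV²/2) = 0.0254·(1730/0.0235)·(626·0.3497²/2) = 0.0254·7.362e+04·38.27 = 7.157e+04 Pa.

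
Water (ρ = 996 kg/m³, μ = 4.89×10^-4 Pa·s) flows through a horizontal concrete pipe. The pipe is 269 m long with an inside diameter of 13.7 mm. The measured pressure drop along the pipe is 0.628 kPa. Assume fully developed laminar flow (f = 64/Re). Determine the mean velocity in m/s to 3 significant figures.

V ≈ 0.0280 m/s

For laminar flow, f = 64/Re with Re = ρVD/μ, so Darcy-Weisbach reduces to ΔP = 32μLV/D². Solving for V: V = ΔP·D²/(32μL) = 628·(0.0137)²/(32·0.000489·269) = 0.028 m/s.
Check: Re = ρVD/μ = 996·0.028·0.0137/0.000489 = 781.4 < 2300, so the laminar assumption holds.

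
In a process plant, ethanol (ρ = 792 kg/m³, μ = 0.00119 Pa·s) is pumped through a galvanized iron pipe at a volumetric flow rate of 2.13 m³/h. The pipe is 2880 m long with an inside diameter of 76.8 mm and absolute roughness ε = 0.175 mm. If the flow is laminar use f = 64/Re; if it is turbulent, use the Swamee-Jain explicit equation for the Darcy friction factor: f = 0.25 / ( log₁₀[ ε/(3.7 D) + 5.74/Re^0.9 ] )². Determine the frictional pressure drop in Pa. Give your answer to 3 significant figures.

Q = 2.13 m³/h = 2.13/3600 = 0.0005917 m³/s.
Cross-sectional area A = πD²/4 = π(0.0768)²/4 = 0.004632 m²; mean velocity V = Q/A = 0.0005917/0.004632 = 0.1277 m/s.
Reynolds number Re = ρVD/μ = 792 · 0.1277 · 0.0768 / 0.00119 = 6528.
Re > 4000 → turbulent. Relative roughness ε/D = 0.000175/0.0768 = 0.00228. Swamee-Jain: f = 0.25/(log₁₀[0.00228/3.7 + 5.74/6528^0.9])² = 0.25/(log₁₀[0.000616 + 0.00212])² = 0.25/(-2.563)² = 0.03804.
Darcy-Weisbach: ΔP = f(L/D)(ρV²/2) = 0.03804·(2880/0.0768)·(792·0.1277²/2) = 0.03804·3.75e+04·6.46 = 9216 Pa.

ΔP ≈ 9220 Pa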